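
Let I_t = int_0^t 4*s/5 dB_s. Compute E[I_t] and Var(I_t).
E[I_t] = 0; Var(I_t) = 16*t^3/75

The Itô integral of a deterministic integrand f(s) has mean 0 because each increment f(s) * (B_{s+ds} - B_s) has mean 0. By the Itô isometry:
  Var( int_0^t f(s) dB_s ) = E[ (int_0^t f(s) dB_s)^2 ] = int_0^t f(s)^2 ds.
Here f(s) = 4*s/5, so f(s)^2 = 16*s^2/25. Integrate:
  int_0^t (16*s^2/25) ds = 16*t^3/75.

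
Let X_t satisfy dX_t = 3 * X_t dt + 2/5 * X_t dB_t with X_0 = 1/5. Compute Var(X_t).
Var(X_t) = (exp(4*t/25) - 1)*exp(6*t)/25

For GBM dX = mu X dt + sigma X dB with X_0 = x_0, apply Itô to Y = log X: dY = (mu - sigma^2/2) dt + sigma dB, so Y_t = log(x_0) + (mu - sigma^2/2) t + sigma B_t and hence X_t = x_0 * exp((mu - sigma^2/2) t + sigma B_t).
With mu = 3, sigma = 2/5, x_0 = 1/5, this gives:
  X_t = 1/5 * exp((73/25) * t + (2/5) * B_t).
Since sigma*B_t ~ Normal(0, sigma^2 t), E[exp(sigma*B_t)] = exp(sigma^2 t / 2); so E[X_t] = x_0 * exp((mu - sigma^2/2) t) * exp(sigma^2 t / 2) = x_0 * exp(mu t) = exp(3*t)/5.
Var(X_t) = E[X_t^2] - (E[X_t])^2 = x_0^2 * exp(2 mu t) * (exp(sigma^2 t) - 1) = (exp(4*t/25) - 1)*exp(6*t)/25.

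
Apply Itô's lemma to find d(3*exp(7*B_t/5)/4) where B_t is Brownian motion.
d(3*exp(7*B_t/5)/4) = (147*exp(7*B_t/5)/200) dt + (21*exp(7*B_t/5)/20) dB_t

Itô's formula for f(B_t) gives d f(B_t) = f'(B_t) dB_t + (1/2) f''(B_t) dt. Compute derivatives of f(x) = 3*exp(7*x/5)/4:
  f'(x)  = 21*exp(7*x/5)/20
  f''(x) = 147*exp(7*x/5)/100
Substitute x = B_t and multiply the f'' term by 1/2:
  drift     = (1/2) * (147*exp(7*x/5)/100) evaluated at B_t = 147*exp(7*B_t/5)/200
  diffusion = (21*exp(7*x/5)/20) evaluated at B_t = 21*exp(7*B_t/5)/20
Therefore d(3*exp(7*B_t/5)/4) = (147*exp(7*B_t/5)/200) dt + (21*exp(7*B_t/5)/20) dB_t.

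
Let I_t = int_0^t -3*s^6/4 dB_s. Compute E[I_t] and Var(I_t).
E[I_t] = 0; Var(I_t) = 9*t^13/208

The Itô integral of a deterministic integrand f(s) has mean 0 because each increment f(s) * (B_{s+ds} - B_s) has mean 0. By the Itô isometry:
  Var( int_0^t f(s) dB_s ) = E[ (int_0^t f(s) dB_s)^2 ] = int_0^t f(s)^2 ds.
Here f(s) = -3*s^6/4, so f(s)^2 = 9*s^12/16. Integrate:
  int_0^t (9*s^12/16) ds = 9*t^13/208.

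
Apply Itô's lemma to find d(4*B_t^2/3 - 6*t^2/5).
d(4*B_t^2/3 - 6*t^2/5) = (4/3 - 12*t/5) dt + (8*B_t/3) dB_t

Itô's formula for f(t, x): d f(t, B_t) = (f_t + (1/2) f_xx) dt + f_x dB_t. Compute partials of f(t, x) = -6*t^2/5 + 4*x^2/3:
  f_t(t,x)  = -12*t/5
  f_x(t,x)  = 8*x/3
  f_xx(t,x) = 8/3
Assemble drift = f_t + (1/2) f_xx = 4/3 - 12*t/5 and diffusion = f_x = 8*x/3. Substituting x = B_t:
  d(4*B_t^2/3 - 6*t^2/5) = (4/3 - 12*t/5) dt + (8*B_t/3) dB_t.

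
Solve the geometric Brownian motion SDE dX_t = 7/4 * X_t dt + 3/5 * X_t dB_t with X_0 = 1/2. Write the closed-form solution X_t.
X_t = 1/2 * exp((157/100) * t + (3/5) * B_t)

For GBM dX = mu X dt + sigma X dB with X_0 = x_0, apply Itô to Y = log X: dY = (mu - sigma^2/2) dt + sigma dB, so Y_t = log(x_0) + (mu - sigma^2/2) t + sigma B_t and hence X_t = x_0 * exp((mu - sigma^2/2) t + sigma B_t).
With mu = 7/4, sigma = 3/5, x_0 = 1/2, this gives:
  X_t = 1/2 * exp((157/100) * t + (3/5) * B_t).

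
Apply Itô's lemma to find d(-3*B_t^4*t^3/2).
d(-3*B_t^4*t^3/2) = (9*B_t^2*t^2*(-B_t^2 - 2*t)/2) dt + (-6*B_t^3*t^3) dB_t

Itô's formula for f(t, x): d f(t, B_t) = (f_t + (1/2) f_xx) dt + f_x dB_t. Compute partials of f(t, x) = -3*t^3*x^4/2:
  f_t(t,x)  = -9*t^2*x^4/2
  f_x(t,x)  = -6*t^3*x^3
  f_xx(t,x) = -18*t^3*x^2
Assemble drift = f_t + (1/2) f_xx = 9*t^2*x^2*(-2*t - x^2)/2 and diffusion = f_x = -6*t^3*x^3. Substituting x = B_t:
  d(-3*B_t^4*t^3/2) = (9*B_t^2*t^2*(-B_t^2 - 2*t)/2) dt + (-6*B_t^3*t^3) dB_t.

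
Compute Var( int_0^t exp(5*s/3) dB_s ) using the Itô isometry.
Var = 3*exp(10*t/3)/10 - 3/10

The Itô integral of a deterministic integrand f(s) has mean 0 because each increment f(s) * (B_{s+ds} - B_s) has mean 0. By the Itô isometry:
  Var( int_0^t f(s) dB_s ) = E[ (int_0^t f(s) dB_s)^2 ] = int_0^t f(s)^2 ds.
Here f(s) = exp(5*s/3), so f(s)^2 = exp(10*s/3). Integrate:
  int_0^t (exp(10*s/3)) ds = 3*exp(10*t/3)/10 - 3/10.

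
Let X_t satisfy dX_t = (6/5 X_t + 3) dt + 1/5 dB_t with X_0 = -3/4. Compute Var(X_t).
Var(X_t) = exp(12*t/5)/60 - 1/60

The variance V(t) = Var(X_t) satisfies V'(t) = 2 a V(t) + c^2 with V(0) = 0 (drift coefficient is linear in X, diffusion is constant). With a = 6/5, c = 1/5, the solution is
  V(t) = (c^2 / (2 a)) * (exp(2 a t) - 1)
       = ((1/5)^2 / (2*(6/5))) * (exp((12/5) t) - 1)
       = exp(12*t/5)/60 - 1/60.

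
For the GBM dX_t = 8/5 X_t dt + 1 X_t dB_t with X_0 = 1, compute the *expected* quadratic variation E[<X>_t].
E[<X>_t] = 5*exp(21*t/5)/21 - 5/21

<X>_t = int_0^t (1 * X_s)^2 ds. Taking expectation inside the integral: E[<X>_t] = 1^2 * int_0^t E[X_s^2] ds. For GBM, E[X_s^2] = x_0^2 * exp((2 mu + sigma^2) s). Integrating:
  E[<X>_t] = 1^2 * 1^2 * (exp((2*(8/5) + 1^2) t) - 1) / (2*(8/5) + 1^2)
           = 1^2 * 1^2 * (exp((21/5) t) - 1) / (21/5) = 5*exp(21*t/5)/21 - 5/21.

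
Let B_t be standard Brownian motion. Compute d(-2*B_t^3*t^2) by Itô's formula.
d(-2*B_t^3*t^2) = (2*B_t*t*(-2*B_t^2 - 3*t)) dt + (-6*B_t^2*t^2) dB_t

Itô's formula for f(t, x): d f(t, B_t) = (f_t + (1/2) f_xx) dt + f_x dB_t. Compute partials of f(t, x) = -2*t^2*x^3:
  f_t(t,x)  = -4*t*x^3
  f_x(t,x)  = -6*t^2*x^2
  f_xx(t,x) = -12*t^2*x
Assemble drift = f_t + (1/2) f_xx = 2*t*x*(-3*t - 2*x^2) and diffusion = f_x = -6*t^2*x^2. Substituting x = B_t:
  d(-2*B_t^3*t^2) = (2*B_t*t*(-2*B_t^2 - 3*t)) dt + (-6*B_t^2*t^2) dB_t.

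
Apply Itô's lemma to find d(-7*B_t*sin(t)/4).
d(-7*B_t*sin(t)/4) = (-7*B_t*cos(t)/4) dt + (-7*sin(t)/4) dB_t

Itô's formula for f(t, x): d f(t, B_t) = (f_t + (1/2) f_xx) dt + f_x dB_t. Compute partials of f(t, x) = -7*x*sin(t)/4:
  f_t(t,x)  = -7*x*cos(t)/4
  f_x(t,x)  = -7*sin(t)/4
  f_xx(t,x) = 0
Assemble drift = f_t + (1/2) f_xx = -7*x*cos(t)/4 and diffusion = f_x = -7*sin(t)/4. Substituting x = B_t:
  d(-7*B_t*sin(t)/4) = (-7*B_t*cos(t)/4) dt + (-7*sin(t)/4) dB_t.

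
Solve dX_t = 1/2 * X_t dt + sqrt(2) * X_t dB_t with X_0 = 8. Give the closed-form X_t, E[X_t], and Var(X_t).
X_t = 8 * exp((-1/2) t + (sqrt(2)) B_t); E[X_t] = 8*exp(t/2); Var(X_t) = 64*(exp(2*t) - 1)*exp(t)

For GBM dX = mu X dt + sigma X dB with X_0 = x_0, apply Itô to Y = log X: dY = (mu - sigma^2/2) dt + sigma dB, so Y_t = log(x_0) + (mu - sigma^2/2) t + sigma B_t and hence X_t = x_0 * exp((mu - sigma^2/2) t + sigma B_t).
With mu = 1/2, sigma = sqrt(2), x_0 = 8, this gives:
  X_t = 8 * exp((-1/2) * t + (sqrt(2)) * B_t).
Since sigma*B_t ~ Normal(0, sigma^2 t), E[exp(sigma*B_t)] = exp(sigma^2 t / 2); so E[X_t] = x_0 * exp((mu - sigma^2/2) t) * exp(sigma^2 t / 2) = x_0 * exp(mu t) = 8*exp(t/2).
Var(X_t) = E[X_t^2] - (E[X_t])^2 = x_0^2 * exp(2 mu t) * (exp(sigma^2 t) - 1) = 64*(exp(2*t) - 1)*exp(t).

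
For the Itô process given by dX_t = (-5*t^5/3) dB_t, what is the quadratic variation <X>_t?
<X>_t = 25*t^11/99

For an Itô process dX_t = a(t) dt + b(t) dB_t, the quadratic variation is <X>_t = int_0^t b(s)^2 ds (the drift term does not contribute). Here b(s) = -5*s^5/3, so
  b(s)^2 = 25*s^10/9.
Integrating from 0 to t:
  <X>_t = int_0^t (25*s^10/9) ds = 25*t^11/99.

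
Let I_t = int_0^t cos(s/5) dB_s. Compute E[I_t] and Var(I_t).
E[I_t] = 0; Var(I_t) = t/2 + 5*sin(2*t/5)/4

The Itô integral of a deterministic integrand f(s) has mean 0 because each increment f(s) * (B_{s+ds} - B_s) has mean 0. By the Itô isometry:
  Var( int_0^t f(s) dB_s ) = E[ (int_0^t f(s) dB_s)^2 ] = int_0^t f(s)^2 ds.
Here f(s) = cos(s/5), so f(s)^2 = cos(s/5)^2. Integrate:
  int_0^t (cos(s/5)^2) ds = t/2 + 5*sin(2*t/5)/4.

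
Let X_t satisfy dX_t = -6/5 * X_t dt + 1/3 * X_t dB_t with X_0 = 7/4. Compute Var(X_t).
Var(X_t) = (49*exp(t/9) - 49)*exp(-12*t/5)/16

For GBM dX = mu X dt + sigma X dB with X_0 = x_0, apply Itô to Y = log X: dY = (mu - sigma^2/2) dt + sigma dB, so Y_t = log(x_0) + (mu - sigma^2/2) t + sigma B_t and hence X_t = x_0 * exp((mu - sigma^2/2) t + sigma B_t).
With mu = -6/5, sigma = 1/3, x_0 = 7/4, this gives:
  X_t = 7/4 * exp((-113/90) * t + (1/3) * B_t).
Since sigma*B_t ~ Normal(0, sigma^2 t), E[exp(sigma*B_t)] = exp(sigma^2 t / 2); so E[X_t] = x_0 * exp((mu - sigma^2/2) t) * exp(sigma^2 t / 2) = x_0 * exp(mu t) = 7*exp(-6*t/5)/4.
Var(X_t) = E[X_t^2] - (E[X_t])^2 = x_0^2 * exp(2 mu t) * (exp(sigma^2 t) - 1) = (49*exp(t/9) - 49)*exp(-12*t/5)/16.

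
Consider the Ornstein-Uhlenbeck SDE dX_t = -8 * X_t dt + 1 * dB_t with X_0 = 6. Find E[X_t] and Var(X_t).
E[X_t] = 6*exp(-8*t); Var(X_t) = 1/16 - exp(-16*t)/16

The OU SDE dX = -theta X dt + sigma dB admits the integrating factor exp(theta t): d(exp(theta t) X_t) = sigma exp(theta t) dB_t. Integrating from 0 to t:
  X_t = x_0 * exp(-theta t) + sigma * int_0^t exp(-theta (t-s)) dB_s.
The Itô integral has mean 0 and (by the Itô isometry) variance sigma^2 * int_0^t exp(-2 theta (t - s)) ds = sigma^2 * (1 - exp(-2 theta t)) / (2 theta).
With theta = 8, sigma = 1, x_0 = 6:
  E[X_t] = 6 * exp(-8 t) = 6*exp(-8*t)
  Var(X_t) = (1)^2 * (1 - exp(-2*8 t)) / (2 * 8) = 1/16 - exp(-16*t)/16.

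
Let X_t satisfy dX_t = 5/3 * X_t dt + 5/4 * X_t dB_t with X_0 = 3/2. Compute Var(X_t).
Var(X_t) = 9*(exp(25*t/16) - 1)*exp(10*t/3)/4

For GBM dX = mu X dt + sigma X dB with X_0 = x_0, apply Itô to Y = log X: dY = (mu - sigma^2/2) dt + sigma dB, so Y_t = log(x_0) + (mu - sigma^2/2) t + sigma B_t and hence X_t = x_0 * exp((mu - sigma^2/2) t + sigma B_t).
With mu = 5/3, sigma = 5/4, x_0 = 3/2, this gives:
  X_t = 3/2 * exp((85/96) * t + (5/4) * B_t).
Since sigma*B_t ~ Normal(0, sigma^2 t), E[exp(sigma*B_t)] = exp(sigma^2 t / 2); so E[X_t] = x_0 * exp((mu - sigma^2/2) t) * exp(sigma^2 t / 2) = x_0 * exp(mu t) = 3*exp(5*t/3)/2.
Var(X_t) = E[X_t^2] - (E[X_t])^2 = x_0^2 * exp(2 mu t) * (exp(sigma^2 t) - 1) = 9*(exp(25*t/16) - 1)*exp(10*t/3)/4.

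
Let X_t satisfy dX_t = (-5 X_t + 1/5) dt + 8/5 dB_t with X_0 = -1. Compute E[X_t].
E[X_t] = 1/25 - 26*exp(-5*t)/25

Taking expectations and using E[dB_t] = 0, the mean m(t) = E[X_t] satisfies the ODE m'(t) = a m(t) + b with m(0) = x_0. With a = -5, b = 1/5, x_0 = -1, the solution is
  m(t) = x_0 * exp(a t) + (b/a) * (exp(a t) - 1)
       = (-1) * exp((-5) t) + ((1/5)/(-5)) * (exp((-5) t) - 1)
       = 1/25 - 26*exp(-5*t)/25.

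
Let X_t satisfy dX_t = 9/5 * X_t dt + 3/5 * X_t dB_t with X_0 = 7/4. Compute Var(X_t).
Var(X_t) = 49*(exp(9*t/25) - 1)*exp(18*t/5)/16

For GBM dX = mu X dt + sigma X dB with X_0 = x_0, apply Itô to Y = log X: dY = (mu - sigma^2/2) dt + sigma dB, so Y_t = log(x_0) + (mu - sigma^2/2) t + sigma B_t and hence X_t = x_0 * exp((mu - sigma^2/2) t + sigma B_t).
With mu = 9/5, sigma = 3/5, x_0 = 7/4, this gives:
  X_t = 7/4 * exp((81/50) * t + (3/5) * B_t).
Since sigma*B_t ~ Normal(0, sigma^2 t), E[exp(sigma*B_t)] = exp(sigma^2 t / 2); so E[X_t] = x_0 * exp((mu - sigma^2/2) t) * exp(sigma^2 t / 2) = x_0 * exp(mu t) = 7*exp(9*t/5)/4.
Var(X_t) = E[X_t^2] - (E[X_t])^2 = x_0^2 * exp(2 mu t) * (exp(sigma^2 t) - 1) = 49*(exp(9*t/25) - 1)*exp(18*t/5)/16.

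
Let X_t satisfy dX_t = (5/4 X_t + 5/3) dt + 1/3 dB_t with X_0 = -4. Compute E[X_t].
E[X_t] = -8*exp(5*t/4)/3 - 4/3

Taking expectations and using E[dB_t] = 0, the mean m(t) = E[X_t] satisfies the ODE m'(t) = a m(t) + b with m(0) = x_0. With a = 5/4, b = 5/3, x_0 = -4, the solution is
  m(t) = x_0 * exp(a t) + (b/a) * (exp(a t) - 1)
       = (-4) * exp((5/4) t) + ((5/3)/(5/4)) * (exp((5/4) t) - 1)
       = -8*exp(5*t/4)/3 - 4/3.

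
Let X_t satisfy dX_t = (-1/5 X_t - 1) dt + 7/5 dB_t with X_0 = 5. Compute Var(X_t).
Var(X_t) = 49/10 - 49*exp(-2*t/5)/10

The variance V(t) = Var(X_t) satisfies V'(t) = 2 a V(t) + c^2 with V(0) = 0 (drift coefficient is linear in X, diffusion is constant). With a = -1/5, c = 7/5, the solution is
  V(t) = (c^2 / (2 a)) * (exp(2 a t) - 1)
       = ((7/5)^2 / (2*(-1/5))) * (exp((-2/5) t) - 1)
       = 49/10 - 49*exp(-2*t/5)/10.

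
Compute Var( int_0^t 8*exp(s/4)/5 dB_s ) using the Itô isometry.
Var = 128*exp(t/2)/25 - 128/25

The Itô integral of a deterministic integrand f(s) has mean 0 because each increment f(s) * (B_{s+ds} - B_s) has mean 0. By the Itô isometry:
  Var( int_0^t f(s) dB_s ) = E[ (int_0^t f(s) dB_s)^2 ] = int_0^t f(s)^2 ds.
Here f(s) = 8*exp(s/4)/5, so f(s)^2 = 64*exp(s/2)/25. Integrate:
  int_0^t (64*exp(s/2)/25) ds = 128*exp(t/2)/25 - 128/25.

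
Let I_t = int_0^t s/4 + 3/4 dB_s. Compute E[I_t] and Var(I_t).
E[I_t] = 0; Var(I_t) = t*(t^2 + 9*t + 27)/48

The Itô integral of a deterministic integrand f(s) has mean 0 because each increment f(s) * (B_{s+ds} - B_s) has mean 0. By the Itô isometry:
  Var( int_0^t f(s) dB_s ) = E[ (int_0^t f(s) dB_s)^2 ] = int_0^t f(s)^2 ds.
Here f(s) = s/4 + 3/4, so f(s)^2 = (s + 3)^2/16. Integrate:
  int_0^t ((s + 3)^2/16) ds = t*(t^2 + 9*t + 27)/48.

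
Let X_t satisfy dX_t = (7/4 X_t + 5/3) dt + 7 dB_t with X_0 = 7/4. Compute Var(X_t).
Var(X_t) = 14*exp(7*t/2) - 14

The variance V(t) = Var(X_t) satisfies V'(t) = 2 a V(t) + c^2 with V(0) = 0 (drift coefficient is linear in X, diffusion is constant). With a = 7/4, c = 7, the solution is
  V(t) = (c^2 / (2 a)) * (exp(2 a t) - 1)
       = (7^2 / (2*(7/4))) * (exp((7/2) t) - 1)
       = 14*exp(7*t/2) - 14.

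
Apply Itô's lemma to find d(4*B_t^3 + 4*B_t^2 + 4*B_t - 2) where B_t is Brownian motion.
d(4*B_t^3 + 4*B_t^2 + 4*B_t - 2) = (12*B_t + 4) dt + (12*B_t^2 + 8*B_t + 4) dB_t

Itô's formula for f(B_t) gives d f(B_t) = f'(B_t) dB_t + (1/2) f''(B_t) dt. Compute derivatives of f(x) = 4*x^3 + 4*x^2 + 4*x - 2:
  f'(x)  = 12*x^2 + 8*x + 4
  f''(x) = 24*x + 8
Substitute x = B_t and multiply the f'' term by 1/2:
  drift     = (1/2) * (24*x + 8) evaluated at B_t = 12*B_t + 4
  diffusion = (12*x^2 + 8*x + 4) evaluated at B_t = 12*B_t^2 + 8*B_t + 4
Therefore d(4*B_t^3 + 4*B_t^2 + 4*B_t - 2) = (12*B_t + 4) dt + (12*B_t^2 + 8*B_t + 4) dB_t.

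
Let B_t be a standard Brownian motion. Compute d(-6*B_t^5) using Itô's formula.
d(-6*B_t^5) = (-60*B_t^3) dt + (-30*B_t^4) dB_t

Itô's formula for f(B_t) gives d f(B_t) = f'(B_t) dB_t + (1/2) f''(B_t) dt. Compute derivatives of f(x) = -6*x^5:
  f'(x)  = -30*x^4
  f''(x) = -120*x^3
Substitute x = B_t and multiply the f'' term by 1/2:
  drift     = (1/2) * (-120*x^3) evaluated at B_t = -60*B_t^3
  diffusion = (-30*x^4) evaluated at B_t = -30*B_t^4
Therefore d(-6*B_t^5) = (-60*B_t^3) dt + (-30*B_t^4) dB_t.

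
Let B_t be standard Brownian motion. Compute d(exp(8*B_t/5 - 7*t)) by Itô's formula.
d(exp(8*B_t/5 - 7*t)) = (-143*exp(8*B_t/5 - 7*t)/25) dt + (8*exp(8*B_t/5 - 7*t)/5) dB_t

Itô's formula for f(t, x): d f(t, B_t) = (f_t + (1/2) f_xx) dt + f_x dB_t. Compute partials of f(t, x) = exp(-7*t + 8*x/5):
  f_t(t,x)  = -7*exp(-7*t + 8*x/5)
  f_x(t,x)  = 8*exp(-7*t + 8*x/5)/5
  f_xx(t,x) = 64*exp(-7*t + 8*x/5)/25
Assemble drift = f_t + (1/2) f_xx = -143*exp(-7*t + 8*x/5)/25 and diffusion = f_x = 8*exp(-7*t + 8*x/5)/5. Substituting x = B_t:
  d(exp(8*B_t/5 - 7*t)) = (-143*exp(8*B_t/5 - 7*t)/25) dt + (8*exp(8*B_t/5 - 7*t)/5) dB_t.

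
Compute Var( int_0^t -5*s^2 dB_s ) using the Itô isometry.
Var = 5*t^5

The Itô integral of a deterministic integrand f(s) has mean 0 because each increment f(s) * (B_{s+ds} - B_s) has mean 0. By the Itô isometry:
  Var( int_0^t f(s) dB_s ) = E[ (int_0^t f(s) dB_s)^2 ] = int_0^t f(s)^2 ds.
Here f(s) = -5*s^2, so f(s)^2 = 25*s^4. Integrate:
  int_0^t (25*s^4) ds = 5*t^5.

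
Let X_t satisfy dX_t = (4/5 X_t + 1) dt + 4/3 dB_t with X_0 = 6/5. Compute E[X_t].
E[X_t] = 49*exp(4*t/5)/20 - 5/4

Taking expectations and using E[dB_t] = 0, the mean m(t) = E[X_t] satisfies the ODE m'(t) = a m(t) + b with m(0) = x_0. With a = 4/5, b = 1, x_0 = 6/5, the solution is
  m(t) = x_0 * exp(a t) + (b/a) * (exp(a t) - 1)
       = (6/5) * exp((4/5) t) + (1/(4/5)) * (exp((4/5) t) - 1)
       = 49*exp(4*t/5)/20 - 5/4.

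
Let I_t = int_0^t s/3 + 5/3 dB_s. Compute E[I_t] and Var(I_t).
E[I_t] = 0; Var(I_t) = t*(t^2 + 15*t + 75)/27

The Itô integral of a deterministic integrand f(s) has mean 0 because each increment f(s) * (B_{s+ds} - B_s) has mean 0. By the Itô isometry:
  Var( int_0^t f(s) dB_s ) = E[ (int_0^t f(s) dB_s)^2 ] = int_0^t f(s)^2 ds.
Here f(s) = s/3 + 5/3, so f(s)^2 = (s + 5)^2/9. Integrate:
  int_0^t ((s + 5)^2/9) ds = t*(t^2 + 15*t + 75)/27.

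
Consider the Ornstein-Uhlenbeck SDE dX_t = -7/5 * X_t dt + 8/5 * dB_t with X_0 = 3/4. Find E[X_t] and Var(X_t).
E[X_t] = 3*exp(-7*t/5)/4; Var(X_t) = 32/35 - 32*exp(-14*t/5)/35

The OU SDE dX = -theta X dt + sigma dB admits the integrating factor exp(theta t): d(exp(theta t) X_t) = sigma exp(theta t) dB_t. Integrating from 0 to t:
  X_t = x_0 * exp(-theta t) + sigma * int_0^t exp(-theta (t-s)) dB_s.
The Itô integral has mean 0 and (by the Itô isometry) variance sigma^2 * int_0^t exp(-2 theta (t - s)) ds = sigma^2 * (1 - exp(-2 theta t)) / (2 theta).
With theta = 7/5, sigma = 8/5, x_0 = 3/4:
  E[X_t] = 3/4 * exp(-7/5 t) = 3*exp(-7*t/5)/4
  Var(X_t) = (8/5)^2 * (1 - exp(-2*7/5 t)) / (2 * 7/5) = 32/35 - 32*exp(-14*t/5)/35.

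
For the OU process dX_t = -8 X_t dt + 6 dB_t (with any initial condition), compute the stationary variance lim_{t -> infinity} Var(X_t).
lim Var(X_t) = 9/4

The OU SDE dX = -theta X dt + sigma dB admits the integrating factor exp(theta t): d(exp(theta t) X_t) = sigma exp(theta t) dB_t. Integrating from 0 to t gives X_t = x_0 * exp(-theta t) + sigma * int_0^t exp(-theta (t-s)) dB_s for any initial x_0. The Itô integral has variance (by the Itô isometry) sigma^2 * int_0^t exp(-2 theta (t - s)) ds = sigma^2 * (1 - exp(-2 theta t)) / (2 theta), independent of x_0.
With theta = 8, sigma = 6:
  Var(X_t) = (6)^2 * (1 - exp(-2*8 t)) / (2 * 8) = 9/4 - 9*exp(-16*t)/4.
As t -> infinity, exp(-2*8 t) -> 0, so the stationary variance is sigma^2 / (2 theta) = 9/4.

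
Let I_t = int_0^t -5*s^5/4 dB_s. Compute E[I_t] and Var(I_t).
E[I_t] = 0; Var(I_t) = 25*t^11/176

The Itô integral of a deterministic integrand f(s) has mean 0 because each increment f(s) * (B_{s+ds} - B_s) has mean 0. By the Itô isometry:
  Var( int_0^t f(s) dB_s ) = E[ (int_0^t f(s) dB_s)^2 ] = int_0^t f(s)^2 ds.
Here f(s) = -5*s^5/4, so f(s)^2 = 25*s^10/16. Integrate:
  int_0^t (25*s^10/16) ds = 25*t^11/176.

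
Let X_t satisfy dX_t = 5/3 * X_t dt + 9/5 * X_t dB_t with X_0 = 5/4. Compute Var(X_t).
Var(X_t) = 25*(exp(81*t/25) - 1)*exp(10*t/3)/16

For GBM dX = mu X dt + sigma X dB with X_0 = x_0, apply Itô to Y = log X: dY = (mu - sigma^2/2) dt + sigma dB, so Y_t = log(x_0) + (mu - sigma^2/2) t + sigma B_t and hence X_t = x_0 * exp((mu - sigma^2/2) t + sigma B_t).
With mu = 5/3, sigma = 9/5, x_0 = 5/4, this gives:
  X_t = 5/4 * exp((7/150) * t + (9/5) * B_t).
Since sigma*B_t ~ Normal(0, sigma^2 t), E[exp(sigma*B_t)] = exp(sigma^2 t / 2); so E[X_t] = x_0 * exp((mu - sigma^2/2) t) * exp(sigma^2 t / 2) = x_0 * exp(mu t) = 5*exp(5*t/3)/4.
Var(X_t) = E[X_t^2] - (E[X_t])^2 = x_0^2 * exp(2 mu t) * (exp(sigma^2 t) - 1) = 25*(exp(81*t/25) - 1)*exp(10*t/3)/16.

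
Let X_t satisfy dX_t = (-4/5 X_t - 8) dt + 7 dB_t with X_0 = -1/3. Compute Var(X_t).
Var(X_t) = 245/8 - 245*exp(-8*t/5)/8

The variance V(t) = Var(X_t) satisfies V'(t) = 2 a V(t) + c^2 with V(0) = 0 (drift coefficient is linear in X, diffusion is constant). With a = -4/5, c = 7, the solution is
  V(t) = (c^2 / (2 a)) * (exp(2 a t) - 1)
       = (7^2 / (2*(-4/5))) * (exp((-8/5) t) - 1)
       = 245/8 - 245*exp(-8*t/5)/8.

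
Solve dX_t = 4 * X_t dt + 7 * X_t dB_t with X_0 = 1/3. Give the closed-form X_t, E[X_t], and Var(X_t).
X_t = 1/3 * exp((-41/2) t + (7) B_t); E[X_t] = exp(4*t)/3; Var(X_t) = (exp(49*t) - 1)*exp(8*t)/9

For GBM dX = mu X dt + sigma X dB with X_0 = x_0, apply Itô to Y = log X: dY = (mu - sigma^2/2) dt + sigma dB, so Y_t = log(x_0) + (mu - sigma^2/2) t + sigma B_t and hence X_t = x_0 * exp((mu - sigma^2/2) t + sigma B_t).
With mu = 4, sigma = 7, x_0 = 1/3, this gives:
  X_t = 1/3 * exp((-41/2) * t + (7) * B_t).
Since sigma*B_t ~ Normal(0, sigma^2 t), E[exp(sigma*B_t)] = exp(sigma^2 t / 2); so E[X_t] = x_0 * exp((mu - sigma^2/2) t) * exp(sigma^2 t / 2) = x_0 * exp(mu t) = exp(4*t)/3.
Var(X_t) = E[X_t^2] - (E[X_t])^2 = x_0^2 * exp(2 mu t) * (exp(sigma^2 t) - 1) = (exp(49*t) - 1)*exp(8*t)/9.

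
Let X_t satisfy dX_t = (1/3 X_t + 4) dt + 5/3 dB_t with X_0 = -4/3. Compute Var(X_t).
Var(X_t) = 25*exp(2*t/3)/6 - 25/6

The variance V(t) = Var(X_t) satisfies V'(t) = 2 a V(t) + c^2 with V(0) = 0 (drift coefficient is linear in X, diffusion is constant). With a = 1/3, c = 5/3, the solution is
  V(t) = (c^2 / (2 a)) * (exp(2 a t) - 1)
       = ((5/3)^2 / (2*(1/3))) * (exp((2/3) t) - 1)
       = 25*exp(2*t/3)/6 - 25/6.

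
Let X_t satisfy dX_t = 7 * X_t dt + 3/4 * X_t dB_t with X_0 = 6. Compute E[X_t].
E[X_t] = 6*exp(7*t)

For GBM dX = mu X dt + sigma X dB with X_0 = x_0, apply Itô to Y = log X: dY = (mu - sigma^2/2) dt + sigma dB, so Y_t = log(x_0) + (mu - sigma^2/2) t + sigma B_t and hence X_t = x_0 * exp((mu - sigma^2/2) t + sigma B_t).
With mu = 7, sigma = 3/4, x_0 = 6, this gives:
  X_t = 6 * exp((215/32) * t + (3/4) * B_t).
Since sigma*B_t ~ Normal(0, sigma^2 t), E[exp(sigma*B_t)] = exp(sigma^2 t / 2); so E[X_t] = x_0 * exp((mu - sigma^2/2) t) * exp(sigma^2 t / 2) = x_0 * exp(mu t) = 6*exp(7*t).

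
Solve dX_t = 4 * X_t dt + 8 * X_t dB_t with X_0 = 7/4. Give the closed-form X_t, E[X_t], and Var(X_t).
X_t = 7/4 * exp((-28) t + (8) B_t); E[X_t] = 7*exp(4*t)/4; Var(X_t) = 49*(exp(64*t) - 1)*exp(8*t)/16

For GBM dX = mu X dt + sigma X dB with X_0 = x_0, apply Itô to Y = log X: dY = (mu - sigma^2/2) dt + sigma dB, so Y_t = log(x_0) + (mu - sigma^2/2) t + sigma B_t and hence X_t = x_0 * exp((mu - sigma^2/2) t + sigma B_t).
With mu = 4, sigma = 8, x_0 = 7/4, this gives:
  X_t = 7/4 * exp((-28) * t + (8) * B_t).
Since sigma*B_t ~ Normal(0, sigma^2 t), E[exp(sigma*B_t)] = exp(sigma^2 t / 2); so E[X_t] = x_0 * exp((mu - sigma^2/2) t) * exp(sigma^2 t / 2) = x_0 * exp(mu t) = 7*exp(4*t)/4.
Var(X_t) = E[X_t^2] - (E[X_t])^2 = x_0^2 * exp(2 mu t) * (exp(sigma^2 t) - 1) = 49*(exp(64*t) - 1)*exp(8*t)/16.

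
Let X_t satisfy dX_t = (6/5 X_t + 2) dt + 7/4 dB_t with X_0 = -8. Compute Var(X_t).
Var(X_t) = 245*exp(12*t/5)/192 - 245/192

The variance V(t) = Var(X_t) satisfies V'(t) = 2 a V(t) + c^2 with V(0) = 0 (drift coefficient is linear in X, diffusion is constant). With a = 6/5, c = 7/4, the solution is
  V(t) = (c^2 / (2 a)) * (exp(2 a t) - 1)
       = ((7/4)^2 / (2*(6/5))) * (exp((12/5) t) - 1)
       = 245*exp(12*t/5)/192 - 245/192.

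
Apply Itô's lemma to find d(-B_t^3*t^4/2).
d(-B_t^3*t^4/2) = (B_t*t^3*(-4*B_t^2 - 3*t)/2) dt + (-3*B_t^2*t^4/2) dB_t

Itô's formula for f(t, x): d f(t, B_t) = (f_t + (1/2) f_xx) dt + f_x dB_t. Compute partials of f(t, x) = -t^4*x^3/2:
  f_t(t,x)  = -2*t^3*x^3
  f_x(t,x)  = -3*t^4*x^2/2
  f_xx(t,x) = -3*t^4*x
Assemble drift = f_t + (1/2) f_xx = t^3*x*(-3*t - 4*x^2)/2 and diffusion = f_x = -3*t^4*x^2/2. Substituting x = B_t:
  d(-B_t^3*t^4/2) = (B_t*t^3*(-4*B_t^2 - 3*t)/2) dt + (-3*B_t^2*t^4/2) dB_t.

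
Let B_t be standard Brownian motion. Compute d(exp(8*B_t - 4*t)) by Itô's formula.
d(exp(8*B_t - 4*t)) = (28*exp(8*B_t - 4*t)) dt + (8*exp(8*B_t - 4*t)) dB_t

Itô's formula for f(t, x): d f(t, B_t) = (f_t + (1/2) f_xx) dt + f_x dB_t. Compute partials of f(t, x) = exp(-4*t + 8*x):
  f_t(t,x)  = -4*exp(-4*t + 8*x)
  f_x(t,x)  = 8*exp(-4*t + 8*x)
  f_xx(t,x) = 64*exp(-4*t + 8*x)
Assemble drift = f_t + (1/2) f_xx = 28*exp(-4*t + 8*x) and diffusion = f_x = 8*exp(-4*t + 8*x). Substituting x = B_t:
  d(exp(8*B_t - 4*t)) = (28*exp(8*B_t - 4*t)) dt + (8*exp(8*B_t - 4*t)) dB_t.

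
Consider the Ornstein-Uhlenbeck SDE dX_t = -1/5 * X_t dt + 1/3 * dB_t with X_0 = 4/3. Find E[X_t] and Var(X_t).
E[X_t] = 4*exp(-t/5)/3; Var(X_t) = 5/18 - 5*exp(-2*t/5)/18

The OU SDE dX = -theta X dt + sigma dB admits the integrating factor exp(theta t): d(exp(theta t) X_t) = sigma exp(theta t) dB_t. Integrating from 0 to t:
  X_t = x_0 * exp(-theta t) + sigma * int_0^t exp(-theta (t-s)) dB_s.
The Itô integral has mean 0 and (by the Itô isometry) variance sigma^2 * int_0^t exp(-2 theta (t - s)) ds = sigma^2 * (1 - exp(-2 theta t)) / (2 theta).
With theta = 1/5, sigma = 1/3, x_0 = 4/3:
  E[X_t] = 4/3 * exp(-1/5 t) = 4*exp(-t/5)/3
  Var(X_t) = (1/3)^2 * (1 - exp(-2*1/5 t)) / (2 * 1/5) = 5/18 - 5*exp(-2*t/5)/18.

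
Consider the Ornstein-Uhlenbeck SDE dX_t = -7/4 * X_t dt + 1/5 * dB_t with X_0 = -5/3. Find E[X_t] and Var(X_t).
E[X_t] = -5*exp(-7*t/4)/3; Var(X_t) = 2/175 - 2*exp(-7*t/2)/175

The OU SDE dX = -theta X dt + sigma dB admits the integrating factor exp(theta t): d(exp(theta t) X_t) = sigma exp(theta t) dB_t. Integrating from 0 to t:
  X_t = x_0 * exp(-theta t) + sigma * int_0^t exp(-theta (t-s)) dB_s.
The Itô integral has mean 0 and (by the Itô isometry) variance sigma^2 * int_0^t exp(-2 theta (t - s)) ds = sigma^2 * (1 - exp(-2 theta t)) / (2 theta).
With theta = 7/4, sigma = 1/5, x_0 = -5/3:
  E[X_t] = -5/3 * exp(-7/4 t) = -5*exp(-7*t/4)/3
  Var(X_t) = (1/5)^2 * (1 - exp(-2*7/4 t)) / (2 * 7/4) = 2/175 - 2*exp(-7*t/2)/175.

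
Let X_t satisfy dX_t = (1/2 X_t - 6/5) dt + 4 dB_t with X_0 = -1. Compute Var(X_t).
Var(X_t) = 16*exp(t) - 16

The variance V(t) = Var(X_t) satisfies V'(t) = 2 a V(t) + c^2 with V(0) = 0 (drift coefficient is linear in X, diffusion is constant). With a = 1/2, c = 4, the solution is
  V(t) = (c^2 / (2 a)) * (exp(2 a t) - 1)
       = (4^2 / (2*(1/2))) * (exp(1 t) - 1)
       = 16*exp(t) - 16.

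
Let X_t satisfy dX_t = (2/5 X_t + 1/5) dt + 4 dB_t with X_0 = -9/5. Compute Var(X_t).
Var(X_t) = 20*exp(4*t/5) - 20

The variance V(t) = Var(X_t) satisfies V'(t) = 2 a V(t) + c^2 with V(0) = 0 (drift coefficient is linear in X, diffusion is constant). With a = 2/5, c = 4, the solution is
  V(t) = (c^2 / (2 a)) * (exp(2 a t) - 1)
       = (4^2 / (2*(2/5))) * (exp((4/5) t) - 1)
       = 20*exp(4*t/5) - 20.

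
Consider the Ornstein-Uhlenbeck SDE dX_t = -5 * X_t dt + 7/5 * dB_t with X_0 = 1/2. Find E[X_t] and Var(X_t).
E[X_t] = exp(-5*t)/2; Var(X_t) = 49/250 - 49*exp(-10*t)/250

The OU SDE dX = -theta X dt + sigma dB admits the integrating factor exp(theta t): d(exp(theta t) X_t) = sigma exp(theta t) dB_t. Integrating from 0 to t:
  X_t = x_0 * exp(-theta t) + sigma * int_0^t exp(-theta (t-s)) dB_s.
The Itô integral has mean 0 and (by the Itô isometry) variance sigma^2 * int_0^t exp(-2 theta (t - s)) ds = sigma^2 * (1 - exp(-2 theta t)) / (2 theta).
With theta = 5, sigma = 7/5, x_0 = 1/2:
  E[X_t] = 1/2 * exp(-5 t) = exp(-5*t)/2
  Var(X_t) = (7/5)^2 * (1 - exp(-2*5 t)) / (2 * 5) = 49/250 - 49*exp(-10*t)/250.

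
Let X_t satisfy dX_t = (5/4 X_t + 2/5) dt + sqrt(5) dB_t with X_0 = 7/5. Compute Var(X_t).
Var(X_t) = 2*exp(5*t/2) - 2

The variance V(t) = Var(X_t) satisfies V'(t) = 2 a V(t) + c^2 with V(0) = 0 (drift coefficient is linear in X, diffusion is constant). With a = 5/4, c = sqrt(5), the solution is
  V(t) = (c^2 / (2 a)) * (exp(2 a t) - 1)
       = (sqrt(5)^2 / (2*(5/4))) * (exp((5/2) t) - 1)
       = 2*exp(5*t/2) - 2.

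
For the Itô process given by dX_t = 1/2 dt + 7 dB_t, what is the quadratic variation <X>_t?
<X>_t = 49*t

For an Itô process dX_t = a(t) dt + b(t) dB_t, the quadratic variation is <X>_t = int_0^t b(s)^2 ds (the drift term does not contribute). Here b(s) = 7, so
  b(s)^2 = 49.
Integrating from 0 to t:
  <X>_t = int_0^t (49) ds = 49*t.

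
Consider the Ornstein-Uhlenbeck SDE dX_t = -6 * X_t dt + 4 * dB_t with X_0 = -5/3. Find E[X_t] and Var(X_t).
E[X_t] = -5*exp(-6*t)/3; Var(X_t) = 4/3 - 4*exp(-12*t)/3

The OU SDE dX = -theta X dt + sigma dB admits the integrating factor exp(theta t): d(exp(theta t) X_t) = sigma exp(theta t) dB_t. Integrating from 0 to t:
  X_t = x_0 * exp(-theta t) + sigma * int_0^t exp(-theta (t-s)) dB_s.
The Itô integral has mean 0 and (by the Itô isometry) variance sigma^2 * int_0^t exp(-2 theta (t - s)) ds = sigma^2 * (1 - exp(-2 theta t)) / (2 theta).
With theta = 6, sigma = 4, x_0 = -5/3:
  E[X_t] = -5/3 * exp(-6 t) = -5*exp(-6*t)/3
  Var(X_t) = (4)^2 * (1 - exp(-2*6 t)) / (2 * 6) = 4/3 - 4*exp(-12*t)/3.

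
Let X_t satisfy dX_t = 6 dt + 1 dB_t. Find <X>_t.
<X>_t = t

For an Itô process dX_t = a(t) dt + b(t) dB_t, the quadratic variation is <X>_t = int_0^t b(s)^2 ds (the drift term does not contribute). Here b(s) = 1, so
  b(s)^2 = 1.
Integrating from 0 to t:
  <X>_t = int_0^t (1) ds = t.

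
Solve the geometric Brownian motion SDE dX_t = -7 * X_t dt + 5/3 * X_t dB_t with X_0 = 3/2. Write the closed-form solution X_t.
X_t = 3/2 * exp((-151/18) * t + (5/3) * B_t)

For GBM dX = mu X dt + sigma X dB with X_0 = x_0, apply Itô to Y = log X: dY = (mu - sigma^2/2) dt + sigma dB, so Y_t = log(x_0) + (mu - sigma^2/2) t + sigma B_t and hence X_t = x_0 * exp((mu - sigma^2/2) t + sigma B_t).
With mu = -7, sigma = 5/3, x_0 = 3/2, this gives:
  X_t = 3/2 * exp((-151/18) * t + (5/3) * B_t).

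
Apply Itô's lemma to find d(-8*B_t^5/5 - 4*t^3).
d(-8*B_t^5/5 - 4*t^3) = (-16*B_t^3 - 12*t^2) dt + (-8*B_t^4) dB_t

Itô's formula for f(t, x): d f(t, B_t) = (f_t + (1/2) f_xx) dt + f_x dB_t. Compute partials of f(t, x) = -4*t^3 - 8*x^5/5:
  f_t(t,x)  = -12*t^2
  f_x(t,x)  = -8*x^4
  f_xx(t,x) = -32*x^3
Assemble drift = f_t + (1/2) f_xx = -12*t^2 - 16*x^3 and diffusion = f_x = -8*x^4. Substituting x = B_t:
  d(-8*B_t^5/5 - 4*t^3) = (-16*B_t^3 - 12*t^2) dt + (-8*B_t^4) dB_t.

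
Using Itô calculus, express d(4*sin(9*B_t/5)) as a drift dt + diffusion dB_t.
d(4*sin(9*B_t/5)) = (-162*sin(9*B_t/5)/25) dt + (36*cos(9*B_t/5)/5) dB_t

Itô's formula for f(B_t) gives d f(B_t) = f'(B_t) dB_t + (1/2) f''(B_t) dt. Compute derivatives of f(x) = 4*sin(9*x/5):
  f'(x)  = 36*cos(9*x/5)/5
  f''(x) = -324*sin(9*x/5)/25
Substitute x = B_t and multiply the f'' term by 1/2:
  drift     = (1/2) * (-324*sin(9*x/5)/25) evaluated at B_t = -162*sin(9*B_t/5)/25
  diffusion = (36*cos(9*x/5)/5) evaluated at B_t = 36*cos(9*B_t/5)/5
Therefore d(4*sin(9*B_t/5)) = (-162*sin(9*B_t/5)/25) dt + (36*cos(9*B_t/5)/5) dB_t.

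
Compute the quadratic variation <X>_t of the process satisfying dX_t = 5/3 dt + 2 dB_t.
<X>_t = 4*t

For an Itô process dX_t = a(t) dt + b(t) dB_t, the quadratic variation is <X>_t = int_0^t b(s)^2 ds (the drift term does not contribute). Here b(s) = 2, so
  b(s)^2 = 4.
Integrating from 0 to t:
  <X>_t = int_0^t (4) ds = 4*t.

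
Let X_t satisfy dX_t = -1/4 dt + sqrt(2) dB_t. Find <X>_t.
<X>_t = 2*t

For an Itô process dX_t = a(t) dt + b(t) dB_t, the quadratic variation is <X>_t = int_0^t b(s)^2 ds (the drift term does not contribute). Here b(s) = sqrt(2), so
  b(s)^2 = 2.
Integrating from 0 to t:
  <X>_t = int_0^t (2) ds = 2*t.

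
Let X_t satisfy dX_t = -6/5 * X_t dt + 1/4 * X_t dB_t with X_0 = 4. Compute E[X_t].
E[X_t] = 4*exp(-6*t/5)

For GBM dX = mu X dt + sigma X dB with X_0 = x_0, apply Itô to Y = log X: dY = (mu - sigma^2/2) dt + sigma dB, so Y_t = log(x_0) + (mu - sigma^2/2) t + sigma B_t and hence X_t = x_0 * exp((mu - sigma^2/2) t + sigma B_t).
With mu = -6/5, sigma = 1/4, x_0 = 4, this gives:
  X_t = 4 * exp((-197/160) * t + (1/4) * B_t).
Since sigma*B_t ~ Normal(0, sigma^2 t), E[exp(sigma*B_t)] = exp(sigma^2 t / 2); so E[X_t] = x_0 * exp((mu - sigma^2/2) t) * exp(sigma^2 t / 2) = x_0 * exp(mu t) = 4*exp(-6*t/5).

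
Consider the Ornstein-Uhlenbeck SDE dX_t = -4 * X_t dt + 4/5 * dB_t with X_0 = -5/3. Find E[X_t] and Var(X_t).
E[X_t] = -5*exp(-4*t)/3; Var(X_t) = 2/25 - 2*exp(-8*t)/25

The OU SDE dX = -theta X dt + sigma dB admits the integrating factor exp(theta t): d(exp(theta t) X_t) = sigma exp(theta t) dB_t. Integrating from 0 to t:
  X_t = x_0 * exp(-theta t) + sigma * int_0^t exp(-theta (t-s)) dB_s.
The Itô integral has mean 0 and (by the Itô isometry) variance sigma^2 * int_0^t exp(-2 theta (t - s)) ds = sigma^2 * (1 - exp(-2 theta t)) / (2 theta).
With theta = 4, sigma = 4/5, x_0 = -5/3:
  E[X_t] = -5/3 * exp(-4 t) = -5*exp(-4*t)/3
  Var(X_t) = (4/5)^2 * (1 - exp(-2*4 t)) / (2 * 4) = 2/25 - 2*exp(-8*t)/25.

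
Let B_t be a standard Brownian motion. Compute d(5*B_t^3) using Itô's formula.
d(5*B_t^3) = (15*B_t) dt + (15*B_t^2) dB_t

Itô's formula for f(B_t) gives d f(B_t) = f'(B_t) dB_t + (1/2) f''(B_t) dt. Compute derivatives of f(x) = 5*x^3:
  f'(x)  = 15*x^2
  f''(x) = 30*x
Substitute x = B_t and multiply the f'' term by 1/2:
  drift     = (1/2) * (30*x) evaluated at B_t = 15*B_t
  diffusion = (15*x^2) evaluated at B_t = 15*B_t^2
Therefore d(5*B_t^3) = (15*B_t) dt + (15*B_t^2) dB_t.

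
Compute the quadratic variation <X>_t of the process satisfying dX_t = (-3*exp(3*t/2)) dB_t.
<X>_t = 3*exp(3*t) - 3

For an Itô process dX_t = a(t) dt + b(t) dB_t, the quadratic variation is <X>_t = int_0^t b(s)^2 ds (the drift term does not contribute). Here b(s) = -3*exp(3*s/2), so
  b(s)^2 = 9*exp(3*s).
Integrating from 0 to t:
  <X>_t = int_0^t (9*exp(3*s)) ds = 3*exp(3*t) - 3.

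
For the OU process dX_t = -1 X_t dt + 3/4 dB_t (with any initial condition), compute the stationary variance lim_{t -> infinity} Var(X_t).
lim Var(X_t) = 9/32

The OU SDE dX = -theta X dt + sigma dB admits the integrating factor exp(theta t): d(exp(theta t) X_t) = sigma exp(theta t) dB_t. Integrating from 0 to t gives X_t = x_0 * exp(-theta t) + sigma * int_0^t exp(-theta (t-s)) dB_s for any initial x_0. The Itô integral has variance (by the Itô isometry) sigma^2 * int_0^t exp(-2 theta (t - s)) ds = sigma^2 * (1 - exp(-2 theta t)) / (2 theta), independent of x_0.
With theta = 1, sigma = 3/4:
  Var(X_t) = (3/4)^2 * (1 - exp(-2*1 t)) / (2 * 1) = 9/32 - 9*exp(-2*t)/32.
As t -> infinity, exp(-2*1 t) -> 0, so the stationary variance is sigma^2 / (2 theta) = 9/32.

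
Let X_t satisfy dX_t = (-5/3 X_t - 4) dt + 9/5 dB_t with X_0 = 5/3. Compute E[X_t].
E[X_t] = -12/5 + 61*exp(-5*t/3)/15

Taking expectations and using E[dB_t] = 0, the mean m(t) = E[X_t] satisfies the ODE m'(t) = a m(t) + b with m(0) = x_0. With a = -5/3, b = -4, x_0 = 5/3, the solution is
  m(t) = x_0 * exp(a t) + (b/a) * (exp(a t) - 1)
       = (5/3) * exp((-5/3) t) + ((-4)/(-5/3)) * (exp((-5/3) t) - 1)
       = -12/5 + 61*exp(-5*t/3)/15.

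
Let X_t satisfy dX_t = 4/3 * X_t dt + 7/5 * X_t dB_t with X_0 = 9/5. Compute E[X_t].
E[X_t] = 9*exp(4*t/3)/5

For GBM dX = mu X dt + sigma X dB with X_0 = x_0, apply Itô to Y = log X: dY = (mu - sigma^2/2) dt + sigma dB, so Y_t = log(x_0) + (mu - sigma^2/2) t + sigma B_t and hence X_t = x_0 * exp((mu - sigma^2/2) t + sigma B_t).
With mu = 4/3, sigma = 7/5, x_0 = 9/5, this gives:
  X_t = 9/5 * exp((53/150) * t + (7/5) * B_t).
Since sigma*B_t ~ Normal(0, sigma^2 t), E[exp(sigma*B_t)] = exp(sigma^2 t / 2); so E[X_t] = x_0 * exp((mu - sigma^2/2) t) * exp(sigma^2 t / 2) = x_0 * exp(mu t) = 9*exp(4*t/3)/5.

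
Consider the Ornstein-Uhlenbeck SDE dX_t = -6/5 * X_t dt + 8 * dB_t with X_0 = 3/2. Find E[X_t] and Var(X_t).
E[X_t] = 3*exp(-6*t/5)/2; Var(X_t) = 80/3 - 80*exp(-12*t/5)/3

The OU SDE dX = -theta X dt + sigma dB admits the integrating factor exp(theta t): d(exp(theta t) X_t) = sigma exp(theta t) dB_t. Integrating from 0 to t:
  X_t = x_0 * exp(-theta t) + sigma * int_0^t exp(-theta (t-s)) dB_s.
The Itô integral has mean 0 and (by the Itô isometry) variance sigma^2 * int_0^t exp(-2 theta (t - s)) ds = sigma^2 * (1 - exp(-2 theta t)) / (2 theta).
With theta = 6/5, sigma = 8, x_0 = 3/2:
  E[X_t] = 3/2 * exp(-6/5 t) = 3*exp(-6*t/5)/2
  Var(X_t) = (8)^2 * (1 - exp(-2*6/5 t)) / (2 * 6/5) = 80/3 - 80*exp(-12*t/5)/3.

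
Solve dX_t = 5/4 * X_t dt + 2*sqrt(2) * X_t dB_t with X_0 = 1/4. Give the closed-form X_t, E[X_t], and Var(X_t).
X_t = 1/4 * exp((-11/4) t + (2*sqrt(2)) B_t); E[X_t] = exp(5*t/4)/4; Var(X_t) = (exp(8*t) - 1)*exp(5*t/2)/16

For GBM dX = mu X dt + sigma X dB with X_0 = x_0, apply Itô to Y = log X: dY = (mu - sigma^2/2) dt + sigma dB, so Y_t = log(x_0) + (mu - sigma^2/2) t + sigma B_t and hence X_t = x_0 * exp((mu - sigma^2/2) t + sigma B_t).
With mu = 5/4, sigma = 2*sqrt(2), x_0 = 1/4, this gives:
  X_t = 1/4 * exp((-11/4) * t + (2*sqrt(2)) * B_t).
Since sigma*B_t ~ Normal(0, sigma^2 t), E[exp(sigma*B_t)] = exp(sigma^2 t / 2); so E[X_t] = x_0 * exp((mu - sigma^2/2) t) * exp(sigma^2 t / 2) = x_0 * exp(mu t) = exp(5*t/4)/4.
Var(X_t) = E[X_t^2] - (E[X_t])^2 = x_0^2 * exp(2 mu t) * (exp(sigma^2 t) - 1) = (exp(8*t) - 1)*exp(5*t/2)/16.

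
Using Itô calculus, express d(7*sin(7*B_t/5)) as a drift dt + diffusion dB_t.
d(7*sin(7*B_t/5)) = (-343*sin(7*B_t/5)/50) dt + (49*cos(7*B_t/5)/5) dB_t

Itô's formula for f(B_t) gives d f(B_t) = f'(B_t) dB_t + (1/2) f''(B_t) dt. Compute derivatives of f(x) = 7*sin(7*x/5):
  f'(x)  = 49*cos(7*x/5)/5
  f''(x) = -343*sin(7*x/5)/25
Substitute x = B_t and multiply the f'' term by 1/2:
  drift     = (1/2) * (-343*sin(7*x/5)/25) evaluated at B_t = -343*sin(7*B_t/5)/50
  diffusion = (49*cos(7*x/5)/5) evaluated at B_t = 49*cos(7*B_t/5)/5
Therefore d(7*sin(7*B_t/5)) = (-343*sin(7*B_t/5)/50) dt + (49*cos(7*B_t/5)/5) dB_t.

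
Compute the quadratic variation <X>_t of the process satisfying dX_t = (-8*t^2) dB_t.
<X>_t = 64*t^5/5

For an Itô process dX_t = a(t) dt + b(t) dB_t, the quadratic variation is <X>_t = int_0^t b(s)^2 ds (the drift term does not contribute). Here b(s) = -8*s^2, so
  b(s)^2 = 64*s^4.
Integrating from 0 to t:
  <X>_t = int_0^t (64*s^4) ds = 64*t^5/5.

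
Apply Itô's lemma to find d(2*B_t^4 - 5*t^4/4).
d(2*B_t^4 - 5*t^4/4) = (12*B_t^2 - 5*t^3) dt + (8*B_t^3) dB_t

Itô's formula for f(t, x): d f(t, B_t) = (f_t + (1/2) f_xx) dt + f_x dB_t. Compute partials of f(t, x) = -5*t^4/4 + 2*x^4:
  f_t(t,x)  = -5*t^3
  f_x(t,x)  = 8*x^3
  f_xx(t,x) = 24*x^2
Assemble drift = f_t + (1/2) f_xx = -5*t^3 + 12*x^2 and diffusion = f_x = 8*x^3. Substituting x = B_t:
  d(2*B_t^4 - 5*t^4/4) = (12*B_t^2 - 5*t^3) dt + (8*B_t^3) dB_t.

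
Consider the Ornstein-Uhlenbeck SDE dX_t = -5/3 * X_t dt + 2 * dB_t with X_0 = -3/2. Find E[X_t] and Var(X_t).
E[X_t] = -3*exp(-5*t/3)/2; Var(X_t) = 6/5 - 6*exp(-10*t/3)/5

The OU SDE dX = -theta X dt + sigma dB admits the integrating factor exp(theta t): d(exp(theta t) X_t) = sigma exp(theta t) dB_t. Integrating from 0 to t:
  X_t = x_0 * exp(-theta t) + sigma * int_0^t exp(-theta (t-s)) dB_s.
The Itô integral has mean 0 and (by the Itô isometry) variance sigma^2 * int_0^t exp(-2 theta (t - s)) ds = sigma^2 * (1 - exp(-2 theta t)) / (2 theta).
With theta = 5/3, sigma = 2, x_0 = -3/2:
  E[X_t] = -3/2 * exp(-5/3 t) = -3*exp(-5*t/3)/2
  Var(X_t) = (2)^2 * (1 - exp(-2*5/3 t)) / (2 * 5/3) = 6/5 - 6*exp(-10*t/3)/5.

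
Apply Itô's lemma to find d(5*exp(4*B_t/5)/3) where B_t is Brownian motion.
d(5*exp(4*B_t/5)/3) = (8*exp(4*B_t/5)/15) dt + (4*exp(4*B_t/5)/3) dB_t

Itô's formula for f(B_t) gives d f(B_t) = f'(B_t) dB_t + (1/2) f''(B_t) dt. Compute derivatives of f(x) = 5*exp(4*x/5)/3:
  f'(x)  = 4*exp(4*x/5)/3
  f''(x) = 16*exp(4*x/5)/15
Substitute x = B_t and multiply the f'' term by 1/2:
  drift     = (1/2) * (16*exp(4*x/5)/15) evaluated at B_t = 8*exp(4*B_t/5)/15
  diffusion = (4*exp(4*x/5)/3) evaluated at B_t = 4*exp(4*B_t/5)/3
Therefore d(5*exp(4*B_t/5)/3) = (8*exp(4*B_t/5)/15) dt + (4*exp(4*B_t/5)/3) dB_t.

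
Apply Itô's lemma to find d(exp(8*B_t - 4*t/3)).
d(exp(8*B_t - 4*t/3)) = (92*exp(8*B_t - 4*t/3)/3) dt + (8*exp(8*B_t - 4*t/3)) dB_t

Itô's formula for f(t, x): d f(t, B_t) = (f_t + (1/2) f_xx) dt + f_x dB_t. Compute partials of f(t, x) = exp(-4*t/3 + 8*x):
  f_t(t,x)  = -4*exp(-4*t/3 + 8*x)/3
  f_x(t,x)  = 8*exp(-4*t/3 + 8*x)
  f_xx(t,x) = 64*exp(-4*t/3 + 8*x)
Assemble drift = f_t + (1/2) f_xx = 92*exp(-4*t/3 + 8*x)/3 and diffusion = f_x = 8*exp(-4*t/3 + 8*x). Substituting x = B_t:
  d(exp(8*B_t - 4*t/3)) = (92*exp(8*B_t - 4*t/3)/3) dt + (8*exp(8*B_t - 4*t/3)) dB_t.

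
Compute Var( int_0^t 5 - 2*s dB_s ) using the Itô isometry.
Var = t*(4*t^2 - 30*t + 75)/3

The Itô integral of a deterministic integrand f(s) has mean 0 because each increment f(s) * (B_{s+ds} - B_s) has mean 0. By the Itô isometry:
  Var( int_0^t f(s) dB_s ) = E[ (int_0^t f(s) dB_s)^2 ] = int_0^t f(s)^2 ds.
Here f(s) = 5 - 2*s, so f(s)^2 = (2*s - 5)^2. Integrate:
  int_0^t ((2*s - 5)^2) ds = t*(4*t^2 - 30*t + 75)/3.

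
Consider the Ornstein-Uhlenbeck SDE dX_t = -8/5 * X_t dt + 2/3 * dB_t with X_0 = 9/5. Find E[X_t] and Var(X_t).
E[X_t] = 9*exp(-8*t/5)/5; Var(X_t) = 5/36 - 5*exp(-16*t/5)/36

The OU SDE dX = -theta X dt + sigma dB admits the integrating factor exp(theta t): d(exp(theta t) X_t) = sigma exp(theta t) dB_t. Integrating from 0 to t:
  X_t = x_0 * exp(-theta t) + sigma * int_0^t exp(-theta (t-s)) dB_s.
The Itô integral has mean 0 and (by the Itô isometry) variance sigma^2 * int_0^t exp(-2 theta (t - s)) ds = sigma^2 * (1 - exp(-2 theta t)) / (2 theta).
With theta = 8/5, sigma = 2/3, x_0 = 9/5:
  E[X_t] = 9/5 * exp(-8/5 t) = 9*exp(-8*t/5)/5
  Var(X_t) = (2/3)^2 * (1 - exp(-2*8/5 t)) / (2 * 8/5) = 5/36 - 5*exp(-16*t/5)/36.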